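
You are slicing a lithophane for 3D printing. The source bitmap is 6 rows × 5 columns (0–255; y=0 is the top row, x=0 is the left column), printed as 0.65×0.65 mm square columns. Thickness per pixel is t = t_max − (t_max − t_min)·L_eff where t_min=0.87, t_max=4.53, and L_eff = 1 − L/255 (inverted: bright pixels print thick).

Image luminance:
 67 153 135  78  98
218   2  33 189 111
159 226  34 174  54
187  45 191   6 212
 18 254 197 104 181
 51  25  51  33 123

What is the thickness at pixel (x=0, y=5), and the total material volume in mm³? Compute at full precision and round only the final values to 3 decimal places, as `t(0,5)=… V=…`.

t(0,5)=1.602 V=31.700

span = t_max - t_min = 4.53 - 0.87 = 3.660
L(0,5) = 51, L_eff = 1 - 51/255 = 0.800000 (inverted)
t(0,5) = 4.53 - 3.660·0.800000 = 1.602
Σt over all 6·5 pixels = 159437/2125 ≈ 75.0291765
V = pitch²·Σt = 0.65²·159437/2125 = 31.700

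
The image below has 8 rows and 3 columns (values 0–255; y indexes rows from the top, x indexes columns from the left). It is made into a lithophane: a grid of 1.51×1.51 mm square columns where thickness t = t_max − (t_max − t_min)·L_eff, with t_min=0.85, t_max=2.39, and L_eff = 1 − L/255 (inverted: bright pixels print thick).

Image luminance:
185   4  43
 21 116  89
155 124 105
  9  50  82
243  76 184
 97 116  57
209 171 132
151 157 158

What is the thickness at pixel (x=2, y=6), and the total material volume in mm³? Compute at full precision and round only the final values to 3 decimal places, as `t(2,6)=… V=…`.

t(2,6)=1.647 V=84.161

span = t_max - t_min = 2.39 - 0.85 = 1.540
L(2,6) = 132, L_eff = 1 - 132/255 = 0.482353 (inverted)
t(2,6) = 2.39 - 1.540·0.482353 = 1.647
Σt over all 8·3 pixels = 235309/6375 ≈ 36.9112157
V = pitch²·Σt = 1.51²·235309/6375 = 84.161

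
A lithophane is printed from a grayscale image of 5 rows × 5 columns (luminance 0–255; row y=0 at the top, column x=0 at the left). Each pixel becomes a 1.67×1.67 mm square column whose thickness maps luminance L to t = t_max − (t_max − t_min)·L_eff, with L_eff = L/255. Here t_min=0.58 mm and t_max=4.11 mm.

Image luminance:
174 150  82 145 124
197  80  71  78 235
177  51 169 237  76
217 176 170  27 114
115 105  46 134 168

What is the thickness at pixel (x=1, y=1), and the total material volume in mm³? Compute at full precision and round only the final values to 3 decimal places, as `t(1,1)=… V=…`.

span = t_max - t_min = 4.11 - 0.58 = 3.530
L(1,1) = 80, L_eff = 80/255 = 0.313725
t(1,1) = 4.11 - 3.530·0.313725 = 3.003
Σt over all 5·5 pixels = 482957/8500 ≈ 56.8184706
V = pitch²·Σt = 1.67²·482957/8500 = 158.461

t(1,1)=3.003 V=158.461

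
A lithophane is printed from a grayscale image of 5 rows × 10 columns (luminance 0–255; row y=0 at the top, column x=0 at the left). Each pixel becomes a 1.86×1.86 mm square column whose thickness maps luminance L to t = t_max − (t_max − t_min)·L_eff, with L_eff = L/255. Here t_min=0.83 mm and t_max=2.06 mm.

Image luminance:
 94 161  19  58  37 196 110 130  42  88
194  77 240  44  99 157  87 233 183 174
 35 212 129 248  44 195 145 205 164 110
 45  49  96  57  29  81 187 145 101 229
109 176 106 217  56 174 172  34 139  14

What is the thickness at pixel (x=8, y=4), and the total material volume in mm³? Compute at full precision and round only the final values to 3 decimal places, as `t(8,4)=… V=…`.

t(8,4)=1.390 V=254.111

span = t_max - t_min = 2.06 - 0.83 = 1.230
L(8,4) = 139, L_eff = 139/255 = 0.545098
t(8,4) = 2.06 - 1.230·0.545098 = 1.390
Σt over all 5·10 pixels = 312167/4250 ≈ 73.4510588
V = pitch²·Σt = 1.86²·312167/4250 = 254.111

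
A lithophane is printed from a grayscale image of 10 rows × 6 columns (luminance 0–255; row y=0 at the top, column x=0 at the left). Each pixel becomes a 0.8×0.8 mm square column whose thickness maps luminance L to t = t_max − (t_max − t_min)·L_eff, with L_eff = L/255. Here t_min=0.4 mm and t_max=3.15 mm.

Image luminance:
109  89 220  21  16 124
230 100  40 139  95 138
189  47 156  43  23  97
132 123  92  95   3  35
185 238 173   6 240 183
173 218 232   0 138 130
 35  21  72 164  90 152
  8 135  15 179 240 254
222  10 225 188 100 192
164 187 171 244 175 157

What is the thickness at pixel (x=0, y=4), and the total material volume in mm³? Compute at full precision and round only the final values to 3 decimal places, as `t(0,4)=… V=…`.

span = t_max - t_min = 3.15 - 0.4 = 2.750
L(0,4) = 185, L_eff = 185/255 = 0.725490
t(0,4) = 3.15 - 2.750·0.725490 = 1.155
Σt over all 10·6 pixels = 27097/255 ≈ 106.2627451
V = pitch²·Σt = 0.8²·27097/255 = 68.008

t(0,4)=1.155 V=68.008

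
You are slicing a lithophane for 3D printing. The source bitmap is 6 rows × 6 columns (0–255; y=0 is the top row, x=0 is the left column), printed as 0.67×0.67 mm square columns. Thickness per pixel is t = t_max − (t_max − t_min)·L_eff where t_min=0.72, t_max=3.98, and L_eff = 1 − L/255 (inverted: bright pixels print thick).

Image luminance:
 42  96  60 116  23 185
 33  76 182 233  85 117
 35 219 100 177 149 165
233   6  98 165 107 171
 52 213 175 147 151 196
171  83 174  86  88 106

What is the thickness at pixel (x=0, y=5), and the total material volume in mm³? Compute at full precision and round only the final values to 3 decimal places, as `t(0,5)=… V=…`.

span = t_max - t_min = 3.98 - 0.72 = 3.260
L(0,5) = 171, L_eff = 1 - 171/255 = 0.329412 (inverted)
t(0,5) = 3.98 - 3.260·0.329412 = 2.906
Σt over all 6·6 pixels = 14219/170 ≈ 83.6411765
V = pitch²·Σt = 0.67²·14219/170 = 37.547

t(0,5)=2.906 V=37.547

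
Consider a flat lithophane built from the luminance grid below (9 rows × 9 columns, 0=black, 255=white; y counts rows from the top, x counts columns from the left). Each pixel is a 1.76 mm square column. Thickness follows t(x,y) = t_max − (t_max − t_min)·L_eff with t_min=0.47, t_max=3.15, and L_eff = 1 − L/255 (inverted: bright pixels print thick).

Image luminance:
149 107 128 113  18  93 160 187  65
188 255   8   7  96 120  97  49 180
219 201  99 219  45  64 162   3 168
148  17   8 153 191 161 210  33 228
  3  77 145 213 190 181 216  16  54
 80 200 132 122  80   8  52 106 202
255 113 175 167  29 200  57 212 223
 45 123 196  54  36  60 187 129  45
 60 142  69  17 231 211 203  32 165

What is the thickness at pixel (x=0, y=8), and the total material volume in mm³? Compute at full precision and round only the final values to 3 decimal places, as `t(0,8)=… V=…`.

t(0,8)=1.101 V=438.985

span = t_max - t_min = 3.15 - 0.47 = 2.680
L(0,8) = 60, L_eff = 1 - 60/255 = 0.764706 (inverted)
t(0,8) = 3.15 - 2.680·0.764706 = 1.101
Σt over all 9·9 pixels = 3613801/25500 ≈ 141.7176863
V = pitch²·Σt = 1.76²·3613801/25500 = 438.985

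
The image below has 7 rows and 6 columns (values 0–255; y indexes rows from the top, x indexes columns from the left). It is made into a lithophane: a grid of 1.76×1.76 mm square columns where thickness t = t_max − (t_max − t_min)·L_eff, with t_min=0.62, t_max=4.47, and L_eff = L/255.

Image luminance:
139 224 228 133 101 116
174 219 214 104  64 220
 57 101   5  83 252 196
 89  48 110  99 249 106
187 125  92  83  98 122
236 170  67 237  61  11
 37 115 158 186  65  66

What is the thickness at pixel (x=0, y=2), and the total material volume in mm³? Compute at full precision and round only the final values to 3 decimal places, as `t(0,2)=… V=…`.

t(0,2)=3.609 V=326.800

span = t_max - t_min = 4.47 - 0.62 = 3.850
L(0,2) = 57, L_eff = 57/255 = 0.223529
t(0,2) = 4.47 - 3.850·0.223529 = 3.609
Σt over all 7·6 pixels = 107611/1020 ≈ 105.5009804
V = pitch²·Σt = 1.76²·107611/1020 = 326.800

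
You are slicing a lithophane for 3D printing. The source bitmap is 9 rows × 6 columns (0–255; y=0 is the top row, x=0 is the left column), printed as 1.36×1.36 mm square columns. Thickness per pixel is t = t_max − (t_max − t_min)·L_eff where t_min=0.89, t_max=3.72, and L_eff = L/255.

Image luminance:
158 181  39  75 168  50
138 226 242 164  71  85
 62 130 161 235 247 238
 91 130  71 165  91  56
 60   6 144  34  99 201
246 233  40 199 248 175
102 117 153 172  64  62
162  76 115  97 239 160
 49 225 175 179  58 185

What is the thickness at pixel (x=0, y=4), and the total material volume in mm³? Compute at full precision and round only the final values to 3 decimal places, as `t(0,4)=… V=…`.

t(0,4)=3.054 V=220.695

span = t_max - t_min = 3.72 - 0.89 = 2.830
L(0,4) = 60, L_eff = 60/255 = 0.235294
t(0,4) = 3.72 - 2.830·0.235294 = 3.054
Σt over all 9·6 pixels = 3042673/25500 ≈ 119.3205098
V = pitch²·Σt = 1.36²·3042673/25500 = 220.695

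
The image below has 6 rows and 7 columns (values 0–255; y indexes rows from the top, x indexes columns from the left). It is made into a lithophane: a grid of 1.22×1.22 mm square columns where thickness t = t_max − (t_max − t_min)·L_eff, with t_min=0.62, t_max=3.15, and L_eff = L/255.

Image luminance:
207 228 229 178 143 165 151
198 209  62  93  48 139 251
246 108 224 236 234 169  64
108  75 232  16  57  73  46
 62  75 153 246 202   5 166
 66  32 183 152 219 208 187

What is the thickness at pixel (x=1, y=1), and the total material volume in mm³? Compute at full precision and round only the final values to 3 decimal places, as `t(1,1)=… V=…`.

t(1,1)=1.076 V=106.170

span = t_max - t_min = 3.15 - 0.62 = 2.530
L(1,1) = 209, L_eff = 209/255 = 0.819608
t(1,1) = 3.15 - 2.530·0.819608 = 1.076
Σt over all 6·7 pixels = 363793/5100 ≈ 71.3319608
V = pitch²·Σt = 1.22²·363793/5100 = 106.170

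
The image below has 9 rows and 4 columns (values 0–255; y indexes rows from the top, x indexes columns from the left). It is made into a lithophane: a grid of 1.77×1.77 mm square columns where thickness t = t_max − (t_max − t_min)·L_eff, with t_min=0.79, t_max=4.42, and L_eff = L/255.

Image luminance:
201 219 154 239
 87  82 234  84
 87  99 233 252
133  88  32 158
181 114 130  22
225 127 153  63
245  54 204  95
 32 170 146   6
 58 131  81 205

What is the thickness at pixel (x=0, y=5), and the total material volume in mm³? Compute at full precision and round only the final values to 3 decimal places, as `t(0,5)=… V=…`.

span = t_max - t_min = 4.42 - 0.79 = 3.630
L(0,5) = 225, L_eff = 225/255 = 0.882353
t(0,5) = 4.42 - 3.630·0.882353 = 1.217
Σt over all 9·4 pixels = 192204/2125 ≈ 90.4489412
V = pitch²·Σt = 1.77²·192204/2125 = 283.367

t(0,5)=1.217 V=283.367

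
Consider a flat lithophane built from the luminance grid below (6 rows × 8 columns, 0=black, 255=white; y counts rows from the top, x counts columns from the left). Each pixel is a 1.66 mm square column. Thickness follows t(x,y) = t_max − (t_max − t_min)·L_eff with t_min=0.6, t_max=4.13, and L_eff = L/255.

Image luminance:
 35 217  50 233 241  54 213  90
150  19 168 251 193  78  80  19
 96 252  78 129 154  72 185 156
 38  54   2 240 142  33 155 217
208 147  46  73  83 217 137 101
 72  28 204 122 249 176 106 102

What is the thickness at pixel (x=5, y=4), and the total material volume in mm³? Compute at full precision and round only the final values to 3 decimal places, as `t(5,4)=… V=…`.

span = t_max - t_min = 4.13 - 0.6 = 3.530
L(5,4) = 217, L_eff = 217/255 = 0.850980
t(5,4) = 4.13 - 3.530·0.850980 = 1.126
Σt over all 6·8 pixels = 7677/68 ≈ 112.8970588
V = pitch²·Σt = 1.66²·7677/68 = 311.099

t(5,4)=1.126 V=311.099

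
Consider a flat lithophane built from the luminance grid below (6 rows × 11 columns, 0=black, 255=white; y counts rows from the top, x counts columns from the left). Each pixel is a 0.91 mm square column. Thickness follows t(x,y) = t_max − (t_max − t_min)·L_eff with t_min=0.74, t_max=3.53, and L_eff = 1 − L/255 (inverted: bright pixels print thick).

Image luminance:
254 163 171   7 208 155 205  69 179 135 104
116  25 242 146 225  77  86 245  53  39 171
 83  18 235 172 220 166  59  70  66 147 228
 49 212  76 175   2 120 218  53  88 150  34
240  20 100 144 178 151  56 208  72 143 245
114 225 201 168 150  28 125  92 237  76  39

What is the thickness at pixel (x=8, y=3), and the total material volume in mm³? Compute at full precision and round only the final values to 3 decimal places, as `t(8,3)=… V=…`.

t(8,3)=1.703 V=119.523

span = t_max - t_min = 3.53 - 0.74 = 2.790
L(8,3) = 88, L_eff = 1 - 88/255 = 0.654902 (inverted)
t(8,3) = 3.53 - 2.790·0.654902 = 1.703
Σt over all 6·11 pixels = 306711/2125 ≈ 144.3345882
V = pitch²·Σt = 0.91²·306711/2125 = 119.523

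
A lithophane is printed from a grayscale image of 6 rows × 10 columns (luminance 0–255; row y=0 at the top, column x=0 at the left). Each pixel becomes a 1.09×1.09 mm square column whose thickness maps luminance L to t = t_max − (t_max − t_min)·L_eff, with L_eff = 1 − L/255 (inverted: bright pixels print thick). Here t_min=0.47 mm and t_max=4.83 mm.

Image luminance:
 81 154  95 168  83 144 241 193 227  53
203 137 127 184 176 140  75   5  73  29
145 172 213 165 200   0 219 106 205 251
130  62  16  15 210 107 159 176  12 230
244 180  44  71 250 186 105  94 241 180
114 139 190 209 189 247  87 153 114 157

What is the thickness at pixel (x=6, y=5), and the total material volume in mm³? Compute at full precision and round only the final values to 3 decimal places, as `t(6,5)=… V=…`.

t(6,5)=1.958 V=207.699

span = t_max - t_min = 4.83 - 0.47 = 4.360
L(6,5) = 87, L_eff = 1 - 87/255 = 0.658824 (inverted)
t(6,5) = 4.83 - 4.360·0.658824 = 1.958
Σt over all 6·10 pixels = 44578/255 ≈ 174.8156863
V = pitch²·Σt = 1.09²·44578/255 = 207.699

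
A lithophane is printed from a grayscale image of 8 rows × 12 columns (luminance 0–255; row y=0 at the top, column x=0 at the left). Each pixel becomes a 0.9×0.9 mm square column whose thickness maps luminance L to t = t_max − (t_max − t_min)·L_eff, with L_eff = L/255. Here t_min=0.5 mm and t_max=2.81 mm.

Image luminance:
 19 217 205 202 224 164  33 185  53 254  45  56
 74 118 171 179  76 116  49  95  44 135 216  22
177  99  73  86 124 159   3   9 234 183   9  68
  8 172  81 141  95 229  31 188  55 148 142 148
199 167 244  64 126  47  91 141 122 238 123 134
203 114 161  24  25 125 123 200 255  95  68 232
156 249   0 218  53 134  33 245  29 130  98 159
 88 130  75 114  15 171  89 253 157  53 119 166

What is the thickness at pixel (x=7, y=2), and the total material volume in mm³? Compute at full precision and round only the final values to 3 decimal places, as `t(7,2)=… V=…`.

t(7,2)=2.728 V=131.415

span = t_max - t_min = 2.81 - 0.5 = 2.310
L(7,2) = 9, L_eff = 9/255 = 0.035294
t(7,2) = 2.81 - 2.310·0.035294 = 2.728
Σt over all 8·12 pixels = 1379047/8500 ≈ 162.2408235
V = pitch²·Σt = 0.9²·1379047/8500 = 131.415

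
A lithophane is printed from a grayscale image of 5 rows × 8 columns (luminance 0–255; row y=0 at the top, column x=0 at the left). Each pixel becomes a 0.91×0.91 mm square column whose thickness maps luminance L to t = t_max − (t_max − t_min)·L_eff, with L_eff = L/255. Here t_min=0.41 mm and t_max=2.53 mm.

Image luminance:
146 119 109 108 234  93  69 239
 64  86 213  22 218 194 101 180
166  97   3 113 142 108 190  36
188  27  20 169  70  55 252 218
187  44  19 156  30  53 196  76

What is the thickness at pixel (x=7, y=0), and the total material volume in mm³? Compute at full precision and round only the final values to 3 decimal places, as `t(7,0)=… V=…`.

span = t_max - t_min = 2.53 - 0.41 = 2.120
L(7,0) = 239, L_eff = 239/255 = 0.937255
t(7,0) = 2.53 - 2.120·0.937255 = 0.543
Σt over all 5·8 pixels = 78044/1275 ≈ 61.2109804
V = pitch²·Σt = 0.91²·78044/1275 = 50.689

t(7,0)=0.543 V=50.689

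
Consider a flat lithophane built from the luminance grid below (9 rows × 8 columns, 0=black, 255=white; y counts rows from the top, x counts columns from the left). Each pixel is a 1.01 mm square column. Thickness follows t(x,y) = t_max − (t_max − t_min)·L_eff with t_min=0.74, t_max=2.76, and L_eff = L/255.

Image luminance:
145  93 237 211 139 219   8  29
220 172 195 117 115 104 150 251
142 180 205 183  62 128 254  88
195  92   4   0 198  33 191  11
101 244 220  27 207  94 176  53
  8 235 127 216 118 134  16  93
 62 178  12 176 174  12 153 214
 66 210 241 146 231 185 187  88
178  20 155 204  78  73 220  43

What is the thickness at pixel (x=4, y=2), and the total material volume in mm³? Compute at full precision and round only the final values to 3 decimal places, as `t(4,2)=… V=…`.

t(4,2)=2.269 V=123.959

span = t_max - t_min = 2.76 - 0.74 = 2.020
L(4,2) = 62, L_eff = 62/255 = 0.243137
t(4,2) = 2.76 - 2.020·0.243137 = 2.269
Σt over all 9·8 pixels = 774667/6375 ≈ 121.5163922
V = pitch²·Σt = 1.01²·774667/6375 = 123.959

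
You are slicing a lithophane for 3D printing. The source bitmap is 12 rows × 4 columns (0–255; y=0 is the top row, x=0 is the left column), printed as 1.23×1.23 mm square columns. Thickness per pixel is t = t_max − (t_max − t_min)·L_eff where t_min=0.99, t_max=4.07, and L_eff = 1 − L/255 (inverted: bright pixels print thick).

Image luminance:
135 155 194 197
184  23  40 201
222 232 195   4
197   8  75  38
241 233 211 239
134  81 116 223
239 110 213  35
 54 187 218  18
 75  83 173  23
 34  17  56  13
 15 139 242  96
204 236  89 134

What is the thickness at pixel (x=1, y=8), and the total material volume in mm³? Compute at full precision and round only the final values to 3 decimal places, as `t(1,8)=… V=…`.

t(1,8)=1.993 V=186.669

span = t_max - t_min = 4.07 - 0.99 = 3.080
L(1,8) = 83, L_eff = 1 - 83/255 = 0.674510 (inverted)
t(1,8) = 4.07 - 3.080·0.674510 = 1.993
Σt over all 12·4 pixels = 786577/6375 ≈ 123.3846275
V = pitch²·Σt = 1.23²·786577/6375 = 186.669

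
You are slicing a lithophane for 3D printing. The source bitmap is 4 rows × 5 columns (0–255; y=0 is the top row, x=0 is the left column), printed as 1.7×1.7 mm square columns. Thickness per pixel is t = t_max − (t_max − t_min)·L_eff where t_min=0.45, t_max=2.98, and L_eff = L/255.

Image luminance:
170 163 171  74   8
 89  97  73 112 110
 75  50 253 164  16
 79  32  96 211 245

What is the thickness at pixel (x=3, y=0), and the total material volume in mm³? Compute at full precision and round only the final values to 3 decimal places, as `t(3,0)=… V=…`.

t(3,0)=2.246 V=106.639

span = t_max - t_min = 2.98 - 0.45 = 2.530
L(3,0) = 74, L_eff = 74/255 = 0.290196
t(3,0) = 2.98 - 2.530·0.290196 = 2.246
Σt over all 4·5 pixels = 235234/6375 ≈ 36.8994510
V = pitch²·Σt = 1.7²·235234/6375 = 106.639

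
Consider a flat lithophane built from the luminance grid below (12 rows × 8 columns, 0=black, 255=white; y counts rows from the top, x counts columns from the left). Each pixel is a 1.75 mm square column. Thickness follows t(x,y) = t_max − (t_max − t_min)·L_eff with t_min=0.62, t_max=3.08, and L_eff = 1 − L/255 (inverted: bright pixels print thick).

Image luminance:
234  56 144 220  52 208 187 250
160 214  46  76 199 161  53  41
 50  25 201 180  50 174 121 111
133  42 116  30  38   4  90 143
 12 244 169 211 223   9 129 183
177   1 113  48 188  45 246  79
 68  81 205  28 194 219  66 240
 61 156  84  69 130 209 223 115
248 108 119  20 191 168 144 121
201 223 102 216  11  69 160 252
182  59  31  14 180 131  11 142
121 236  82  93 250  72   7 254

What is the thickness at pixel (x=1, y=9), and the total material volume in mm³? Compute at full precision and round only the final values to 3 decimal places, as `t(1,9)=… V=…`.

span = t_max - t_min = 3.08 - 0.62 = 2.460
L(1,9) = 223, L_eff = 1 - 223/255 = 0.125490 (inverted)
t(1,9) = 3.08 - 2.460·0.125490 = 2.771
Σt over all 12·8 pixels = 377646/2125 ≈ 177.7157647
V = pitch²·Σt = 1.75²·377646/2125 = 544.255

t(1,9)=2.771 V=544.255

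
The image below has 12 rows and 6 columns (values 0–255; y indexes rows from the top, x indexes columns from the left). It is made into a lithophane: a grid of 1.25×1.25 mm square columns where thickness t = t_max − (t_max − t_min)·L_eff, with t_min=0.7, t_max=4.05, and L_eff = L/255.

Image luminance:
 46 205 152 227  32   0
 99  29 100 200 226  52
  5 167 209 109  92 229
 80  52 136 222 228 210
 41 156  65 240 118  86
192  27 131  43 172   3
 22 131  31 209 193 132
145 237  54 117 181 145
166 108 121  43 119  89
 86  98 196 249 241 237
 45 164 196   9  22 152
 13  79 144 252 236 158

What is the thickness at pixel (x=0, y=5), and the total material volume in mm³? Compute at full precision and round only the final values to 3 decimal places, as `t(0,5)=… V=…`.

t(0,5)=1.528 V=266.756

span = t_max - t_min = 4.05 - 0.7 = 3.350
L(0,5) = 192, L_eff = 192/255 = 0.752941
t(0,5) = 4.05 - 3.350·0.752941 = 1.528
Σt over all 12·6 pixels = 290231/1700 ≈ 170.7241176
V = pitch²·Σt = 1.25²·290231/1700 = 266.756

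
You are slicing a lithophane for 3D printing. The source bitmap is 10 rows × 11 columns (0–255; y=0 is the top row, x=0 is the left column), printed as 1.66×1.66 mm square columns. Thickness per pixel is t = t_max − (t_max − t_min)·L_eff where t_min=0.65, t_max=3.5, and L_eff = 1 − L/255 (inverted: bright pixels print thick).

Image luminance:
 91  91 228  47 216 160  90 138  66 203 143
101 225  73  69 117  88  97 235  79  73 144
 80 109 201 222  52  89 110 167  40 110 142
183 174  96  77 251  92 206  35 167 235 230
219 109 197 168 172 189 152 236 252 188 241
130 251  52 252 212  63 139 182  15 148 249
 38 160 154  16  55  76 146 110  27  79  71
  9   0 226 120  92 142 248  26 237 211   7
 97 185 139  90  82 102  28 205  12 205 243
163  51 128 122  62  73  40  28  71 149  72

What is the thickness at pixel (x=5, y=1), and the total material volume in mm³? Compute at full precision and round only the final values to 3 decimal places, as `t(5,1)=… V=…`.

span = t_max - t_min = 3.5 - 0.65 = 2.850
L(5,1) = 88, L_eff = 1 - 88/255 = 0.654902 (inverted)
t(5,1) = 3.5 - 2.850·0.654902 = 1.634
Σt over all 10·11 pixels = 78479/340 ≈ 230.8205882
V = pitch²·Σt = 1.66²·78479/340 = 636.049

t(5,1)=1.634 V=636.049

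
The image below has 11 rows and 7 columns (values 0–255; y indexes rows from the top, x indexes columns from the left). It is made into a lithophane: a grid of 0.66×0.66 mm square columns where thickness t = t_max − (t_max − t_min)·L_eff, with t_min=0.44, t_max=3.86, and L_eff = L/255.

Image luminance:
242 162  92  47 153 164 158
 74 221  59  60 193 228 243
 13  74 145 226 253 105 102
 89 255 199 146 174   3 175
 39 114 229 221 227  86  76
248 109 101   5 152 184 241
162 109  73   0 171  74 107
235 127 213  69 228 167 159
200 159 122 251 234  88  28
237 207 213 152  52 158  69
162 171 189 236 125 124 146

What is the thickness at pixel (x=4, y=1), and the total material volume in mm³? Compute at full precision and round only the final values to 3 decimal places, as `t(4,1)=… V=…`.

t(4,1)=1.272 V=63.429

span = t_max - t_min = 3.86 - 0.44 = 3.420
L(4,1) = 193, L_eff = 193/255 = 0.756863
t(4,1) = 3.86 - 3.420·0.756863 = 1.272
Σt over all 11·7 pixels = 618857/4250 ≈ 145.6134118
V = pitch²·Σt = 0.66²·618857/4250 = 63.429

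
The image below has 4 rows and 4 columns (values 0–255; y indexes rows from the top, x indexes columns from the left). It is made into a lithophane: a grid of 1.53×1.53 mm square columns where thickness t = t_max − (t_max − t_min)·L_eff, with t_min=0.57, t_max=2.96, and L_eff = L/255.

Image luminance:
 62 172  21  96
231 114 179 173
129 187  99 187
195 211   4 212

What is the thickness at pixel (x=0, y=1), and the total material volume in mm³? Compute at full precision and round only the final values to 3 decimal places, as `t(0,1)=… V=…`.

span = t_max - t_min = 2.96 - 0.57 = 2.390
L(0,1) = 231, L_eff = 231/255 = 0.905882
t(0,1) = 2.96 - 2.390·0.905882 = 0.795
Σt over all 4·4 pixels = 166168/6375 ≈ 26.0655686
V = pitch²·Σt = 1.53²·166168/6375 = 61.017

t(0,1)=0.795 V=61.017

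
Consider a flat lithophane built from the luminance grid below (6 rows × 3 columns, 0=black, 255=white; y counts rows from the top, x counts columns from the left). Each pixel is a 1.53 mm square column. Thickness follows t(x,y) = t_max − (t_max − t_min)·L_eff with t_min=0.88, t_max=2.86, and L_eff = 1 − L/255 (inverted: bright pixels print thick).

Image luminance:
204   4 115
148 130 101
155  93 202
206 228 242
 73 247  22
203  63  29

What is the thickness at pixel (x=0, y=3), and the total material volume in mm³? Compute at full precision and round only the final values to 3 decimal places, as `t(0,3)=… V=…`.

span = t_max - t_min = 2.86 - 0.88 = 1.980
L(0,3) = 206, L_eff = 1 - 206/255 = 0.192157 (inverted)
t(0,3) = 2.86 - 1.980·0.192157 = 2.480
Σt over all 6·3 pixels = 34.98
V = pitch²·Σt = 1.53²·34.98 = 81.885

t(0,3)=2.480 V=81.885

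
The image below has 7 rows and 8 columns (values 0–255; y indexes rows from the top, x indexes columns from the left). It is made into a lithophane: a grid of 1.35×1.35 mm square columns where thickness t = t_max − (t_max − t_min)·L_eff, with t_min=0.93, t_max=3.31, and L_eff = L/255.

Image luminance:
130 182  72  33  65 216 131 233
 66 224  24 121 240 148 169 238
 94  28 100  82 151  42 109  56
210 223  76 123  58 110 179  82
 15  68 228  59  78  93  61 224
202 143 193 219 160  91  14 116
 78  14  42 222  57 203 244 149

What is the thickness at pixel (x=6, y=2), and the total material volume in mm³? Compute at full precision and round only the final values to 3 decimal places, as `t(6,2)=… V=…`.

span = t_max - t_min = 3.31 - 0.93 = 2.380
L(6,2) = 109, L_eff = 109/255 = 0.427451
t(6,2) = 3.31 - 2.380·0.427451 = 2.293
Σt over all 7·8 pixels = 45052/375 ≈ 120.1386667
V = pitch²·Σt = 1.35²·45052/375 = 218.953

t(6,2)=2.293 V=218.953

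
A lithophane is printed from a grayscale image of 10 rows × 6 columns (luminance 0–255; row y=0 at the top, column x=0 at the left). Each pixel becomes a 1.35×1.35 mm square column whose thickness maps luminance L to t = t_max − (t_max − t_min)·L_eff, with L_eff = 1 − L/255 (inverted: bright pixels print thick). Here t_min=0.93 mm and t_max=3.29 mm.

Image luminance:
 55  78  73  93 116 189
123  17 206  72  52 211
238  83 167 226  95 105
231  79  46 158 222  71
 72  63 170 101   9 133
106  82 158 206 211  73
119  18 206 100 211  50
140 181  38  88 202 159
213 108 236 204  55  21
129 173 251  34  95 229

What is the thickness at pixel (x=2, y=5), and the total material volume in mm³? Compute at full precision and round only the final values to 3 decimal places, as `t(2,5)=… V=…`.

span = t_max - t_min = 3.29 - 0.93 = 2.360
L(2,5) = 158, L_eff = 1 - 158/255 = 0.380392 (inverted)
t(2,5) = 3.29 - 2.360·0.380392 = 2.392
Σt over all 10·6 pixels = 126.6
V = pitch²·Σt = 1.35²·126.6 = 230.729

t(2,5)=2.392 V=230.729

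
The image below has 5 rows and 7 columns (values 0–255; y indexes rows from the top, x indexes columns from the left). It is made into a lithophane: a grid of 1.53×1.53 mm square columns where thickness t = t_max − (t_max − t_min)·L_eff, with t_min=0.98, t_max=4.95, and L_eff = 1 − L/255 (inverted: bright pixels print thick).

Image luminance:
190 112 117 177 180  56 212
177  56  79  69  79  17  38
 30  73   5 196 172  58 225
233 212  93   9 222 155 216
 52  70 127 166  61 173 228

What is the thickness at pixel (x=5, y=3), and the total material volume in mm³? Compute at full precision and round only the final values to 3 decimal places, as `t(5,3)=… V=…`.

t(5,3)=3.393 V=238.280

span = t_max - t_min = 4.95 - 0.98 = 3.970
L(5,3) = 155, L_eff = 1 - 155/255 = 0.392157 (inverted)
t(5,3) = 4.95 - 3.970·0.392157 = 3.393
Σt over all 5·7 pixels = 101.79
V = pitch²·Σt = 1.53²·101.79 = 238.280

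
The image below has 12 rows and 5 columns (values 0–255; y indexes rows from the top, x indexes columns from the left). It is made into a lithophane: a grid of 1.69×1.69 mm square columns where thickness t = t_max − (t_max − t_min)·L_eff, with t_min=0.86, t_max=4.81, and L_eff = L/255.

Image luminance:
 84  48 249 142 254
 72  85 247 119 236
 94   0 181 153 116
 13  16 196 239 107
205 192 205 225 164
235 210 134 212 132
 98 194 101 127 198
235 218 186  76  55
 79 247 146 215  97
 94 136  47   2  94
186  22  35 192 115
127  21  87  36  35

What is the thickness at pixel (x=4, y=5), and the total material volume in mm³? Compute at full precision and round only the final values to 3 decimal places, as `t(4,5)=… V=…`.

span = t_max - t_min = 4.81 - 0.86 = 3.950
L(4,5) = 132, L_eff = 132/255 = 0.517647
t(4,5) = 4.81 - 3.950·0.517647 = 2.765
Σt over all 12·5 pixels = 417323/2550 ≈ 163.6560784
V = pitch²·Σt = 1.69²·417323/2550 = 467.418

t(4,5)=2.765 V=467.418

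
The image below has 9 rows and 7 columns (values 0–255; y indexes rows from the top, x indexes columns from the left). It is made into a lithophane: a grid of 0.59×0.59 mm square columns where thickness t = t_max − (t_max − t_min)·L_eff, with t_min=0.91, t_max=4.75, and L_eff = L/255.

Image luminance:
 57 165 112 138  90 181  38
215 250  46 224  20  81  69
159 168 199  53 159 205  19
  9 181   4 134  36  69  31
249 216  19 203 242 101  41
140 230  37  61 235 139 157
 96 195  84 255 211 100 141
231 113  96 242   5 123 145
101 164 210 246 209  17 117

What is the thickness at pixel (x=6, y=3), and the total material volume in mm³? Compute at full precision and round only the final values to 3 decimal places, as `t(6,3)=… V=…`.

t(6,3)=4.283 V=60.750

span = t_max - t_min = 4.75 - 0.91 = 3.840
L(6,3) = 31, L_eff = 31/255 = 0.121569
t(6,3) = 4.75 - 3.840·0.121569 = 4.283
Σt over all 9·7 pixels = 1483401/8500 ≈ 174.5177647
V = pitch²·Σt = 0.59²·1483401/8500 = 60.750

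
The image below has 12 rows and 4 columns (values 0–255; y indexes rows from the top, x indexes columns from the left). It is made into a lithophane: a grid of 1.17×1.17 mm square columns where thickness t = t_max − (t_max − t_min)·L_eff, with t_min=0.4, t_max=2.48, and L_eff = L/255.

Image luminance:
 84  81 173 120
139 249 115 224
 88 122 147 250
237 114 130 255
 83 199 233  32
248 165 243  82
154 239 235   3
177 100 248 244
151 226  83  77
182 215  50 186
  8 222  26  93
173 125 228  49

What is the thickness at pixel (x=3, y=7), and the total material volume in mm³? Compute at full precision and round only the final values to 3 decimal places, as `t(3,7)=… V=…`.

span = t_max - t_min = 2.48 - 0.4 = 2.080
L(3,7) = 244, L_eff = 244/255 = 0.956863
t(3,7) = 2.48 - 2.080·0.956863 = 0.490
Σt over all 12·4 pixels = 378916/6375 ≈ 59.4378039
V = pitch²·Σt = 1.17²·378916/6375 = 81.364

t(3,7)=0.490 V=81.364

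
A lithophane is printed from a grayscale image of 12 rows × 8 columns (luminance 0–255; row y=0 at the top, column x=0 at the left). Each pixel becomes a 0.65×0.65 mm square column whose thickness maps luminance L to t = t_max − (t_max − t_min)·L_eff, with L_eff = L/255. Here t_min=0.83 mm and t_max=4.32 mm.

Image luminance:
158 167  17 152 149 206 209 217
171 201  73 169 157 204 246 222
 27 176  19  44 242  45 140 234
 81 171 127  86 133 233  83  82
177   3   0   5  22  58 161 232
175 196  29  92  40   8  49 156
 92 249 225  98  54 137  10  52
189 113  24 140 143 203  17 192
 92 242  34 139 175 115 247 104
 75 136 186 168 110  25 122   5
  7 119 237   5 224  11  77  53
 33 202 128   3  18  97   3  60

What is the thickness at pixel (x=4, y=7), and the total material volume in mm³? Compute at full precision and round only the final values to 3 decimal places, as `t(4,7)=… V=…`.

t(4,7)=2.363 V=110.259

span = t_max - t_min = 4.32 - 0.83 = 3.490
L(4,7) = 143, L_eff = 143/255 = 0.560784
t(4,7) = 4.32 - 3.490·0.560784 = 2.363
Σt over all 12·8 pixels = 3327347/12750 ≈ 260.9683922
V = pitch²·Σt = 0.65²·3327347/12750 = 110.259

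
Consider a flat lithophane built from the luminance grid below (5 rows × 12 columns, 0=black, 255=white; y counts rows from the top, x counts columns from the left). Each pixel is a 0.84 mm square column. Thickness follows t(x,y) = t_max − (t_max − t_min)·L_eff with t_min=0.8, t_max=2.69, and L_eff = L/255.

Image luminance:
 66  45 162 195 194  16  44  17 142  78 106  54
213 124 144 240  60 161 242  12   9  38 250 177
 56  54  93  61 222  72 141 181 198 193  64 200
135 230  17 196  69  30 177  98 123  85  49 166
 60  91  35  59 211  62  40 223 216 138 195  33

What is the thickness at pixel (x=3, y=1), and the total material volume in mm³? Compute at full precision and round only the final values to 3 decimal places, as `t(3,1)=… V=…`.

t(3,1)=0.911 V=76.951

span = t_max - t_min = 2.69 - 0.8 = 1.890
L(3,1) = 240, L_eff = 240/255 = 0.941176
t(3,1) = 2.69 - 1.890·0.941176 = 0.911
Σt over all 5·12 pixels = 463497/4250 ≈ 109.0581176
V = pitch²·Σt = 0.84²·463497/4250 = 76.951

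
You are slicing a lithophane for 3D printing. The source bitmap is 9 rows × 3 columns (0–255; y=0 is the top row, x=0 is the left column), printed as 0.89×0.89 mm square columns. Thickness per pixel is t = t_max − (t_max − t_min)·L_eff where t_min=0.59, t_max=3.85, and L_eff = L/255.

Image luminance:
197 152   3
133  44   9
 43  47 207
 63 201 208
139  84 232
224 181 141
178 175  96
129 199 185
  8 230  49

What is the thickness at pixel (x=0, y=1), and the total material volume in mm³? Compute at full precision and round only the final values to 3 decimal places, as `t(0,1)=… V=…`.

span = t_max - t_min = 3.85 - 0.59 = 3.260
L(0,1) = 133, L_eff = 133/255 = 0.521569
t(0,1) = 3.85 - 3.260·0.521569 = 2.150
Σt over all 9·3 pixels = 1491143/25500 ≈ 58.4761961
V = pitch²·Σt = 0.89²·1491143/25500 = 46.319

t(0,1)=2.150 V=46.319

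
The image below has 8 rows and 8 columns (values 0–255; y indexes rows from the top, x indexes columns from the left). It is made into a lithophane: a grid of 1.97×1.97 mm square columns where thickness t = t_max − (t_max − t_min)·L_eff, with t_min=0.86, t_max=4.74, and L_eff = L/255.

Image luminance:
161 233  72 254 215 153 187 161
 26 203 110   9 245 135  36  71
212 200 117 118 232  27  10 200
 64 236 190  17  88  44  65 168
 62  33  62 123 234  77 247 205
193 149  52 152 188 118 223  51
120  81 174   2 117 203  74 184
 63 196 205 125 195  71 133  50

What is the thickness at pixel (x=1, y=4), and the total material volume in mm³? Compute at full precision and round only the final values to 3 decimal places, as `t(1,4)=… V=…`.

span = t_max - t_min = 4.74 - 0.86 = 3.880
L(1,4) = 33, L_eff = 33/255 = 0.129412
t(1,4) = 4.74 - 3.880·0.129412 = 4.238
Σt over all 8·8 pixels = 372361/2125 ≈ 175.2287059
V = pitch²·Σt = 1.97²·372361/2125 = 680.045

t(1,4)=4.238 V=680.045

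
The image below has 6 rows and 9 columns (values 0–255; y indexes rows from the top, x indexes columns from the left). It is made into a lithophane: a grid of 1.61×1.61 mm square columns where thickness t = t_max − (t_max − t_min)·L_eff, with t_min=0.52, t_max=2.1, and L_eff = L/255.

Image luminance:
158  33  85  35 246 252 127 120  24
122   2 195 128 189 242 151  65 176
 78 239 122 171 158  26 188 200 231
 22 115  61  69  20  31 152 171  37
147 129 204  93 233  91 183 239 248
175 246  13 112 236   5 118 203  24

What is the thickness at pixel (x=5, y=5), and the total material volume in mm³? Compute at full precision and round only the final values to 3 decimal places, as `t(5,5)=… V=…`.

span = t_max - t_min = 2.1 - 0.52 = 1.580
L(5,5) = 5, L_eff = 5/255 = 0.019608
t(5,5) = 2.1 - 1.580·0.019608 = 2.069
Σt over all 6·9 pixels = 69.16
V = pitch²·Σt = 1.61²·69.16 = 179.270

t(5,5)=2.069 V=179.270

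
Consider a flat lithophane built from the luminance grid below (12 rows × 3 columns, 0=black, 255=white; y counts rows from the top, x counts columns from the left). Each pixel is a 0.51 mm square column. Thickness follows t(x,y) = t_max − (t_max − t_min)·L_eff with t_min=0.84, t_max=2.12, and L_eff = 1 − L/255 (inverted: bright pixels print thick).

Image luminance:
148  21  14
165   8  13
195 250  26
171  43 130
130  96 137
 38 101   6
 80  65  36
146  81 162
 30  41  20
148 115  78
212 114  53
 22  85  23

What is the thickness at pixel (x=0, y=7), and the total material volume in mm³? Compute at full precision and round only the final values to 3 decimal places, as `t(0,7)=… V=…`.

t(0,7)=1.573 V=12.047

span = t_max - t_min = 2.12 - 0.84 = 1.280
L(0,7) = 146, L_eff = 1 - 146/255 = 0.427451 (inverted)
t(0,7) = 2.12 - 1.280·0.427451 = 1.573
Σt over all 12·3 pixels = 295276/6375 ≈ 46.3178039
V = pitch²·Σt = 0.51²·295276/6375 = 12.047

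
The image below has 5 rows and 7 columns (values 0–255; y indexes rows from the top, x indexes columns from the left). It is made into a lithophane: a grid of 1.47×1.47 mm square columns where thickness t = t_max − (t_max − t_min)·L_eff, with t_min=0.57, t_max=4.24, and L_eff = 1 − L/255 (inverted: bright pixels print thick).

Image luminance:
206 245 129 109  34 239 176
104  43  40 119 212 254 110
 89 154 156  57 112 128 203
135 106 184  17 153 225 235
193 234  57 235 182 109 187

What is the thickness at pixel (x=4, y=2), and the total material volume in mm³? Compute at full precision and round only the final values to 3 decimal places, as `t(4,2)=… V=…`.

t(4,2)=2.182 V=203.928

span = t_max - t_min = 4.24 - 0.57 = 3.670
L(4,2) = 112, L_eff = 1 - 112/255 = 0.560784 (inverted)
t(4,2) = 4.24 - 3.670·0.560784 = 2.182
Σt over all 5·7 pixels = 1203241/12750 ≈ 94.3718431
V = pitch²·Σt = 1.47²·1203241/12750 = 203.928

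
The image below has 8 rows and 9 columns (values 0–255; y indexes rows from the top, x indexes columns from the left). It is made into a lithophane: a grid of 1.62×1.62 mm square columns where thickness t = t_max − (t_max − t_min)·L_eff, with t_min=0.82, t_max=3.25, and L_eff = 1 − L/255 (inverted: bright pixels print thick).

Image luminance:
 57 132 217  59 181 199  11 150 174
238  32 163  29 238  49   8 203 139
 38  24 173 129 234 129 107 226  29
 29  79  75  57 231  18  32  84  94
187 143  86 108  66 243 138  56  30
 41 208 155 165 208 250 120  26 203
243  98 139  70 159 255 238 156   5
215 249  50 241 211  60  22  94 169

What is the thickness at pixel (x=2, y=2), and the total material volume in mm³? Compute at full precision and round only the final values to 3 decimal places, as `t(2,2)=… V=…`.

span = t_max - t_min = 3.25 - 0.82 = 2.430
L(2,2) = 173, L_eff = 1 - 173/255 = 0.321569 (inverted)
t(2,2) = 3.25 - 2.430·0.321569 = 2.469
Σt over all 8·9 pixels = 622467/4250 ≈ 146.4628235
V = pitch²·Σt = 1.62²·622467/4250 = 384.377

t(2,2)=2.469 V=384.377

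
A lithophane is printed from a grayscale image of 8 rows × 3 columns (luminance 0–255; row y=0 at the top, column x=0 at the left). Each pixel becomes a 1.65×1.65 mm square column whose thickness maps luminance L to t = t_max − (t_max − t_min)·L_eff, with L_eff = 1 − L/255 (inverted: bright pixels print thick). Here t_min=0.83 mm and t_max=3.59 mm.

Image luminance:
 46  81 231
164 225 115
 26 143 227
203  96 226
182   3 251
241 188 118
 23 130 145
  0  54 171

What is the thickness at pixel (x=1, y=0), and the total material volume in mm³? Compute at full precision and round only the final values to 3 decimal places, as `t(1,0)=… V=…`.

span = t_max - t_min = 3.59 - 0.83 = 2.760
L(1,0) = 81, L_eff = 1 - 81/255 = 0.682353 (inverted)
t(1,0) = 3.59 - 2.760·0.682353 = 1.707
Σt over all 8·3 pixels = 117977/2125 ≈ 55.5185882
V = pitch²·Σt = 1.65²·117977/2125 = 151.149

t(1,0)=1.707 V=151.149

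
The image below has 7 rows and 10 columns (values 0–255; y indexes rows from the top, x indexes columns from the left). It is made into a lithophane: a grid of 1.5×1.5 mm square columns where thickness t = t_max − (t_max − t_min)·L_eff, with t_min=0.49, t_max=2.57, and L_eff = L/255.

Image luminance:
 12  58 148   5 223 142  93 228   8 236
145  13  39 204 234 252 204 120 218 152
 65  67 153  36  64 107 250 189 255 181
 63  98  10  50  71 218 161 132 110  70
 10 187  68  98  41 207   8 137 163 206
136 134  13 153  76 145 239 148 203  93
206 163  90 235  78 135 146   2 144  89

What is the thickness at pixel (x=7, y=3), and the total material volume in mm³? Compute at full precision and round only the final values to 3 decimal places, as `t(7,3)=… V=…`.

t(7,3)=1.493 V=242.590

span = t_max - t_min = 2.57 - 0.49 = 2.080
L(7,3) = 132, L_eff = 132/255 = 0.517647
t(7,3) = 2.57 - 2.080·0.517647 = 1.493
Σt over all 7·10 pixels = 1374677/12750 ≈ 107.8178039
V = pitch²·Σt = 1.5²·1374677/12750 = 242.590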